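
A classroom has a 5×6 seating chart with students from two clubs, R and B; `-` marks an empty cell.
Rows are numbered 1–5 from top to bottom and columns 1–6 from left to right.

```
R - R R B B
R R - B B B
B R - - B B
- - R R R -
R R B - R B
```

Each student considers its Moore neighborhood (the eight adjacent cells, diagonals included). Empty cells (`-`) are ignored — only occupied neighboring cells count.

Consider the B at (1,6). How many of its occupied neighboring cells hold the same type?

Occupied neighbors of (1,6): (1,5)=B, (2,5)=B, (2,6)=B.
Same type (B): 3 of 3.

3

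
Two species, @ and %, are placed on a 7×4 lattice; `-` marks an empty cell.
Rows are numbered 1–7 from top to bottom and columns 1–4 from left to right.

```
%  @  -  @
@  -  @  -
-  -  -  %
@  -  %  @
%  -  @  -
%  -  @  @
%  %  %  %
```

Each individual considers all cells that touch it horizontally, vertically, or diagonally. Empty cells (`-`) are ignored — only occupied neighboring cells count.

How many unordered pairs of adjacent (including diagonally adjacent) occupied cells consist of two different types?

Scan each occupied cell's neighbors to the right and below (and the two forward diagonals) so each pair is counted once.
From row 1: 2 unlike of 5 pairs (running 2/5).
From row 2: 1 unlike of 1 pairs (running 3/6).
From row 3: 1 unlike of 2 pairs (running 4/8).
From row 4: 3 unlike of 4 pairs (running 7/12).
From row 5: 0 unlike of 3 pairs (running 7/15).
From row 6: 5 unlike of 8 pairs (running 12/23).
From row 7: 0 unlike of 3 pairs (running 12/26).
Total adjacent occupied pairs: 26; unlike-type pairs: 12.

12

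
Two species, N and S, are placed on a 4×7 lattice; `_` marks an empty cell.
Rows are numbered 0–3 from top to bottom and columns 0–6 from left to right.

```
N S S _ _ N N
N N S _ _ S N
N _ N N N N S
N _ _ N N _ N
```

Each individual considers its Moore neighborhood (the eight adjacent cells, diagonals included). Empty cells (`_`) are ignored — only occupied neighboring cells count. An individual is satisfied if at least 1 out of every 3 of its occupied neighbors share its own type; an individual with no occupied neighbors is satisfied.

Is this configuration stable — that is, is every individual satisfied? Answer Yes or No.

(0,0)N 2/3 ok
(0,1)S 2/5 ok
(0,2)S 2/3 ok
(0,5)N 2/3 ok
(0,6)N 2/3 ok
(1,0)N 3/4 ok
(1,1)N 4/7 ok
(1,2)S 2/5 ok
(1,5)S 1/6 unhappy
(1,6)N 3/5 ok
(2,0)N 3/3 ok
(2,2)N 3/4 ok
(2,3)N 4/5 ok
(2,4)N 4/5 ok
(2,5)N 4/6 ok
(2,6)S 1/4 unhappy
(3,0)N 1/1 ok
(3,3)N 4/4 ok
(3,4)N 4/4 ok
(3,6)N 1/2 ok
For instance (1,5) has only 1/6 same-type neighbors, below 1/3.

No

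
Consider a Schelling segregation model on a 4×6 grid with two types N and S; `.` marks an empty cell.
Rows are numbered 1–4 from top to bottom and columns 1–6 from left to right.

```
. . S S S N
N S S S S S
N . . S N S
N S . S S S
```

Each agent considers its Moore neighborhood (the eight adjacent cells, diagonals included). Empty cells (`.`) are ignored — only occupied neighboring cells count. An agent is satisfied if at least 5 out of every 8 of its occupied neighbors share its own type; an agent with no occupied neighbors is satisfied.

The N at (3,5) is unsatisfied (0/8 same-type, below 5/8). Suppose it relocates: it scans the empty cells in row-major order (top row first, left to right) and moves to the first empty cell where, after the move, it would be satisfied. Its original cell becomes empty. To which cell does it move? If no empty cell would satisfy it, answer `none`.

Vacating (3,5). Empty cells in order:
  (1,1): 1/2 same-type → still unsatisfied.
  (1,2): 1/4 same-type → still unsatisfied.
  (3,2): 3/6 same-type → still unsatisfied.
  (3,3): 0/6 same-type → still unsatisfied.
  (4,3): 0/3 same-type → still unsatisfied.

none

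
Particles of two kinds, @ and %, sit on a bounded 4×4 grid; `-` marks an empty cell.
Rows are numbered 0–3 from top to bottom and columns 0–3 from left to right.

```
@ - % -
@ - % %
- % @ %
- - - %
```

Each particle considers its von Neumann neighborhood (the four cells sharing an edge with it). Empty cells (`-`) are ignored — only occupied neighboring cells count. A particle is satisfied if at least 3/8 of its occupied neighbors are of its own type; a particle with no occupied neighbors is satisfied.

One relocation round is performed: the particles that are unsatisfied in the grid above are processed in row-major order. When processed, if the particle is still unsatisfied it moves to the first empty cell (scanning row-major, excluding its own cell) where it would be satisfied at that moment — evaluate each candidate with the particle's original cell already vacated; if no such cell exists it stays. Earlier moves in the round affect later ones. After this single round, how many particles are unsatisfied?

0

Initially unsatisfied (in order): (2,1), (2,2).
  (2,1) → (0,1).
  (2,2) → (2,0).
Resulting grid:
@ % % -
@ - % %
@ - - %
- - - %
All satisfied now.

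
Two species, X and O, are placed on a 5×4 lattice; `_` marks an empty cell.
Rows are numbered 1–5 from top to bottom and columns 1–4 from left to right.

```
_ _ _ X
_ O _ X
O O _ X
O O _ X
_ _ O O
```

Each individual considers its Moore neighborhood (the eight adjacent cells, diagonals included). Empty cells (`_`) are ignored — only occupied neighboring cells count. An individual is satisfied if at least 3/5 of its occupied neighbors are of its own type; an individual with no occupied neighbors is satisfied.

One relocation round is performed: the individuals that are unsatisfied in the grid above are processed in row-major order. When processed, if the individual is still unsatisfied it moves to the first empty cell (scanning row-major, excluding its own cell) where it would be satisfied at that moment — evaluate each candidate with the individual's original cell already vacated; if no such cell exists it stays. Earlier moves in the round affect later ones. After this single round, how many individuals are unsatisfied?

Initially unsatisfied (in order): (4,4), (5,4).
  (4,4) → (1,3).
  (5,4): now satisfied by earlier moves; stays.
Resulting grid:
_ _ X X
_ O _ X
O O _ X
O O _ _
_ _ O O
All satisfied now.

0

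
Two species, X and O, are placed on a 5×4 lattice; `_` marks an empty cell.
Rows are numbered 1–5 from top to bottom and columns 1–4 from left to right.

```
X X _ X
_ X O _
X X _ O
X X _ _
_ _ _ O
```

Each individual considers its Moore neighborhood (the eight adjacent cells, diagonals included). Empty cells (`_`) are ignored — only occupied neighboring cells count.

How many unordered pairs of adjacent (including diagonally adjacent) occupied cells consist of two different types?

Scan each occupied cell's neighbors to the right and below (and the two forward diagonals) so each pair is counted once.
Row 1: X(1,1)–X(1,2)= X(1,1)–X(2,2)= X(1,2)–X(2,2)= X(1,2)–O(2,3)≠ X(1,4)–O(2,3)≠  → 2/5 unlike.
Row 2: X(2,2)–O(2,3)≠ X(2,2)–X(3,2)= X(2,2)–X(3,1)= O(2,3)–O(3,4)= O(2,3)–X(3,2)≠  → 2/5 unlike.
Row 3: X(3,1)–X(3,2)= X(3,1)–X(4,1)= X(3,1)–X(4,2)= X(3,2)–X(4,2)= X(3,2)–X(4,1)=  → 0/5 unlike.
Row 4: X(4,1)–X(4,2)=  → 0/1 unlike.
Total adjacent occupied pairs: 16; unlike-type pairs: 4.

4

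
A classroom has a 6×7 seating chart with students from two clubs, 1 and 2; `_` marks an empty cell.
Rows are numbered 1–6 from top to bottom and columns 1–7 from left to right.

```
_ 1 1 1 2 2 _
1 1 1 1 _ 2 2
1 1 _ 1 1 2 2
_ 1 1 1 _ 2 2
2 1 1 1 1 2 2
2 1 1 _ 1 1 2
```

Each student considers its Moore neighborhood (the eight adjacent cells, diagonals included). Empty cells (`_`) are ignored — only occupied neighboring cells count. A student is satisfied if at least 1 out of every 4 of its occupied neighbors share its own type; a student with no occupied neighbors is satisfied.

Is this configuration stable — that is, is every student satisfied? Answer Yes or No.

Yes

Row 1: (1,2)1 4/4 satisfied · (1,3)1 5/5 satisfied · (1,4)1 3/4 satisfied · (1,5)2 2/4 satisfied · (1,6)2 3/3 satisfied
Row 2: (2,1)1 4/4 satisfied · (2,2)1 6/6 satisfied · (2,3)1 7/7 satisfied · (2,4)1 5/6 satisfied · (2,6)2 5/6 satisfied · (2,7)2 4/4 satisfied
Row 3: (3,1)1 4/4 satisfied · (3,2)1 6/6 satisfied · (3,4)1 5/5 satisfied · (3,5)1 3/6 satisfied · (3,6)2 5/6 satisfied · (3,7)2 5/5 satisfied
Row 4: (4,2)1 5/6 satisfied · (4,3)1 7/7 satisfied · (4,4)1 6/6 satisfied · (4,6)2 5/7 satisfied · (4,7)2 5/5 satisfied
Row 5: (5,1)2 1/4 satisfied · (5,2)1 5/7 satisfied · (5,3)1 7/7 satisfied · (5,4)1 6/6 satisfied · (5,5)1 4/6 satisfied · (5,6)2 4/7 satisfied · (5,7)2 4/5 satisfied
Row 6: (6,1)2 1/3 satisfied · (6,2)1 3/5 satisfied · (6,3)1 4/4 satisfied · (6,5)1 3/4 satisfied · (6,6)1 2/5 satisfied · (6,7)2 2/3 satisfied
All meet the threshold, so the configuration is stable.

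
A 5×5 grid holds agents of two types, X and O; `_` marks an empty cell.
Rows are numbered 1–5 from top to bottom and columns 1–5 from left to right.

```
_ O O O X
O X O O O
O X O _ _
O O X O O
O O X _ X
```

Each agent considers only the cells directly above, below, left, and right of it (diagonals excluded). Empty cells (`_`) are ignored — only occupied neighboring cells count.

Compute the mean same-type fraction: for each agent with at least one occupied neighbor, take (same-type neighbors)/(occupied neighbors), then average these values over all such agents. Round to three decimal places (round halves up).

0.540

Row 1: (1,2)O 1/2 · (1,3)O 3/3 · (1,4)O 2/3 · (1,5)X 0/2
Row 2: (2,1)O 1/2 · (2,2)X 1/4 · (2,3)O 3/4 · (2,4)O 3/3 · (2,5)O 1/2
Row 3: (3,1)O 2/3 · (3,2)X 1/4 · (3,3)O 1/3
Row 4: (4,1)O 3/3 · (4,2)O 2/4 · (4,3)X 1/4 · (4,4)O 1/2 · (4,5)O 1/2
Row 5: (5,1)O 2/2 · (5,2)O 2/3 · (5,3)X 1/2 · (5,5)X 0/1
Sum over 21 agents: 1/2 + 3/3 + 2/3 + 0/2 + 1/2 + 1/4 + 3/4 + 3/3 + 1/2 + 2/3 + 1/4 + 1/3 + 3/3 + 2/4 + 1/4 + 1/2 + 1/2 + 2/2 + 2/3 + 1/2 + 0/1 = 34/3; mean = 34/3 ÷ 21 = 34/63 = 0.539682… → 0.540.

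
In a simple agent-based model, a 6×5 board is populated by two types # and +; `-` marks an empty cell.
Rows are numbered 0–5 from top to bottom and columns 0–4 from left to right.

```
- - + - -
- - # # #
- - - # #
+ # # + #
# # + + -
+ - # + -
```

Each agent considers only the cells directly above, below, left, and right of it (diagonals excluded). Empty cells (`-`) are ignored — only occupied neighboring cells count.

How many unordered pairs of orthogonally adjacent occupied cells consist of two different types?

Scan each occupied cell's neighbors to the right and below so each pair is counted once.
Row 0: +(0,2)–#(1,2)≠  → 1/1 unlike.
Row 1: #(1,2)–#(1,3)= #(1,3)–#(1,4)= #(1,3)–#(2,3)= #(1,4)–#(2,4)=  → 0/4 unlike.
Row 2: #(2,3)–#(2,4)= #(2,3)–+(3,3)≠ #(2,4)–#(3,4)=  → 1/3 unlike.
Row 3: +(3,0)–#(3,1)≠ +(3,0)–#(4,0)≠ #(3,1)–#(3,2)= #(3,1)–#(4,1)= #(3,2)–+(3,3)≠ #(3,2)–+(4,2)≠ +(3,3)–#(3,4)≠ +(3,3)–+(4,3)=  → 5/8 unlike.
Row 4: #(4,0)–#(4,1)= #(4,0)–+(5,0)≠ #(4,1)–+(4,2)≠ +(4,2)–+(4,3)= +(4,2)–#(5,2)≠ +(4,3)–+(5,3)=  → 3/6 unlike.
Row 5: #(5,2)–+(5,3)≠  → 1/1 unlike.
Total adjacent occupied pairs: 23; unlike-type pairs: 11.

11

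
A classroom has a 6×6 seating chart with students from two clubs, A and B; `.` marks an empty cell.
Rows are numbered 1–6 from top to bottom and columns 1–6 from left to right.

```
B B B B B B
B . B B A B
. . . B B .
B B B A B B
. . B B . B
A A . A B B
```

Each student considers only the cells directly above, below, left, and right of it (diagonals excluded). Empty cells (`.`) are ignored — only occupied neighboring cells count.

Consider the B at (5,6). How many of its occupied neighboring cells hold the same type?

Occupied neighbors of (5,6): (4,6)=B, (6,6)=B.
Same type (B): 2 of 2.

2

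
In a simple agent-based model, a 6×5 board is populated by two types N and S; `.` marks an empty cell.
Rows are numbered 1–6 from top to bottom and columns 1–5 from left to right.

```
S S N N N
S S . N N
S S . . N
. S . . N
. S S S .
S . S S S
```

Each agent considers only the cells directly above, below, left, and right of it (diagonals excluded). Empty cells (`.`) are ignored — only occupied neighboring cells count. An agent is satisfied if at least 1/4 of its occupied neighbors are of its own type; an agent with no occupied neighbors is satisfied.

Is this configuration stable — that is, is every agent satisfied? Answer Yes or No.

Yes

Row 1: (1,1)S 2/2 ok · (1,2)S 2/3 ok · (1,3)N 1/2 ok · (1,4)N 3/3 ok · (1,5)N 2/2 ok
Row 2: (2,1)S 3/3 ok · (2,2)S 3/3 ok · (2,4)N 2/2 ok · (2,5)N 3/3 ok
Row 3: (3,1)S 2/2 ok · (3,2)S 3/3 ok · (3,5)N 2/2 ok
Row 4: (4,2)S 2/2 ok · (4,5)N 1/1 ok
Row 5: (5,2)S 2/2 ok · (5,3)S 3/3 ok · (5,4)S 2/2 ok
Row 6: (6,1)S 0/0 ok · (6,3)S 2/2 ok · (6,4)S 3/3 ok · (6,5)S 1/1 ok
All meet the threshold, so the configuration is stable.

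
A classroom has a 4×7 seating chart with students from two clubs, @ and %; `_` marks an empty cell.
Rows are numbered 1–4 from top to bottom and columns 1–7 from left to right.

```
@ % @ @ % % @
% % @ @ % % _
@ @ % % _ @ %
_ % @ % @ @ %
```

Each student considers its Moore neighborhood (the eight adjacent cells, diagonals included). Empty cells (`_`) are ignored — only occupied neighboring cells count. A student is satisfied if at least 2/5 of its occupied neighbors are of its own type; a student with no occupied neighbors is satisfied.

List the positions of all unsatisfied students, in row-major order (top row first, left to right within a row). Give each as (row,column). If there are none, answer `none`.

(1,1), (1,7), (2,2), (3,1), (3,6), (4,2), (4,3), (4,7)

Row 1: (1,1)@ 0/3 ✗ · (1,2)% 2/5 ✓ · (1,3)@ 3/5 ✓ · (1,4)@ 3/5 ✓ · (1,5)% 3/5 ✓ · (1,6)% 3/4 ✓ · (1,7)@ 0/2 ✗
Row 2: (2,1)% 2/5 ✓ · (2,2)% 3/8 ✗ · (2,3)@ 4/8 ✓ · (2,4)@ 3/7 ✓ · (2,5)% 4/7 ✓ · (2,6)% 4/6 ✓
Row 3: (3,1)@ 1/4 ✗ · (3,2)@ 3/7 ✓ · (3,3)% 4/8 ✓ · (3,4)% 3/7 ✓ · (3,6)@ 2/6 ✗ · (3,7)% 2/4 ✓
Row 4: (4,2)% 1/4 ✗ · (4,3)@ 1/5 ✗ · (4,4)% 2/4 ✓ · (4,5)@ 2/4 ✓ · (4,6)@ 2/4 ✓ · (4,7)% 1/3 ✗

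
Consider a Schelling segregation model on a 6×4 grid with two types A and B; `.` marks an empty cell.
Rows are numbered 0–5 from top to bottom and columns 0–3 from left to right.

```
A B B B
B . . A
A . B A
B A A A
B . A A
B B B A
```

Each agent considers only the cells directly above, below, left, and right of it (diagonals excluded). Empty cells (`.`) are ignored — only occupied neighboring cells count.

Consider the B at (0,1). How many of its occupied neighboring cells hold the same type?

Occupied neighbors of (0,1): (0,0)=A, (0,2)=B.
Same type (B): 1 of 2.

1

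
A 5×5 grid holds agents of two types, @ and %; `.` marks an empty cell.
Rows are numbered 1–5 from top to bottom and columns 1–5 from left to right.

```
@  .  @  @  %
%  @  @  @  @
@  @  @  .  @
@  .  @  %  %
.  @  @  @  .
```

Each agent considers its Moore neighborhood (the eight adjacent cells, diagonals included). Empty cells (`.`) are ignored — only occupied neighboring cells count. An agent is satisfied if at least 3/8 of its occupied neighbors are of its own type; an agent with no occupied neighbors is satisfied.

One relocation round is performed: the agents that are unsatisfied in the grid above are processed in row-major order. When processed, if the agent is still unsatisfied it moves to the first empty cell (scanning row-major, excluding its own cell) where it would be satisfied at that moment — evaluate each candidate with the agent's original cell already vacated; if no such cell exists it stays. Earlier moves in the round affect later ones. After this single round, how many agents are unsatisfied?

2

Initially unsatisfied (in order): (1,5), (2,1), (4,4), (4,5).
  (1,5) → (5,5).
  (2,1): no empty cell satisfies it; stays.
  (4,4): no empty cell satisfies it; stays.
  (4,5): now satisfied by earlier moves; stays.
Resulting grid:
@ . @ @ .
% @ @ @ @
@ @ @ . @
@ . @ % %
. @ @ @ %
Unsatisfied now: (2,1), (4,4).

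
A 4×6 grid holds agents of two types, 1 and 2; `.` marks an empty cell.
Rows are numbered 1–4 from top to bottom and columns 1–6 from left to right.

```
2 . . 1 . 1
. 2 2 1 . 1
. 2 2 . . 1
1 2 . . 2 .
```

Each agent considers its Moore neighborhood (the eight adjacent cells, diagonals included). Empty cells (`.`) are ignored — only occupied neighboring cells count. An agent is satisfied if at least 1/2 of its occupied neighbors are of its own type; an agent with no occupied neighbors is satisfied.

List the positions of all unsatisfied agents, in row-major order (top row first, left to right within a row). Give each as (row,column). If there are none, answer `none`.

(2,4), (4,1), (4,5)

Row 1: (1,1)2 1/1 ok · (1,4)1 1/2 ok · (1,6)1 1/1 ok
Row 2: (2,2)2 4/4 ok · (2,3)2 3/5 ok · (2,4)1 1/3 unhappy · (2,6)1 2/2 ok
Row 3: (3,2)2 4/5 ok · (3,3)2 4/5 ok · (3,6)1 1/2 ok
Row 4: (4,1)1 0/2 unhappy · (4,2)2 2/3 ok · (4,5)2 0/1 unhappy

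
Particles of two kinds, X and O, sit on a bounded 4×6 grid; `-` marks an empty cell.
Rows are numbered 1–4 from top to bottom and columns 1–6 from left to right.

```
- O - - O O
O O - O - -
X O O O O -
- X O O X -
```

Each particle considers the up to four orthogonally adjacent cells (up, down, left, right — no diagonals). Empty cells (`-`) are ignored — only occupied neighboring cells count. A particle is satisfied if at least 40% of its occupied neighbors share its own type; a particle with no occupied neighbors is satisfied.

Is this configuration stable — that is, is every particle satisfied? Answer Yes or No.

No

Row 1: (1,2)O 1/1 ok · (1,5)O 1/1 ok · (1,6)O 1/1 ok
Row 2: (2,1)O 1/2 ok · (2,2)O 3/3 ok · (2,4)O 1/1 ok
Row 3: (3,1)X 0/2 unhappy · (3,2)O 2/4 ok · (3,3)O 3/3 ok · (3,4)O 4/4 ok · (3,5)O 1/2 ok
Row 4: (4,2)X 0/2 unhappy · (4,3)O 2/3 ok · (4,4)O 2/3 ok · (4,5)X 0/2 unhappy
For instance (3,1) has only 0/2 same-type neighbors, below 2/5.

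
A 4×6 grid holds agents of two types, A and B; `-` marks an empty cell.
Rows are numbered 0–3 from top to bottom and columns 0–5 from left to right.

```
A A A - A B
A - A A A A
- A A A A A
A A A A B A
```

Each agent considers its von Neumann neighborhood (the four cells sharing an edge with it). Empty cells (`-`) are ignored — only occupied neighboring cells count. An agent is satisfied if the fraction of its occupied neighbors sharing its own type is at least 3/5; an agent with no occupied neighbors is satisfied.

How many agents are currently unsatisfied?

4

Row 0: (0,0)A 2/2 ✓ · (0,1)A 2/2 ✓ · (0,2)A 2/2 ✓ · (0,4)A 1/2 ✗ · (0,5)B 0/2 ✗
Row 1: (1,0)A 1/1 ✓ · (1,2)A 3/3 ✓ · (1,3)A 3/3 ✓ · (1,4)A 4/4 ✓ · (1,5)A 2/3 ✓
Row 2: (2,1)A 2/2 ✓ · (2,2)A 4/4 ✓ · (2,3)A 4/4 ✓ · (2,4)A 3/4 ✓ · (2,5)A 3/3 ✓
Row 3: (3,0)A 1/1 ✓ · (3,1)A 3/3 ✓ · (3,2)A 3/3 ✓ · (3,3)A 2/3 ✓ · (3,4)B 0/3 ✗ · (3,5)A 1/2 ✗
Unsatisfied: (0,4), (0,5), (3,4), (3,5) — 4 in total.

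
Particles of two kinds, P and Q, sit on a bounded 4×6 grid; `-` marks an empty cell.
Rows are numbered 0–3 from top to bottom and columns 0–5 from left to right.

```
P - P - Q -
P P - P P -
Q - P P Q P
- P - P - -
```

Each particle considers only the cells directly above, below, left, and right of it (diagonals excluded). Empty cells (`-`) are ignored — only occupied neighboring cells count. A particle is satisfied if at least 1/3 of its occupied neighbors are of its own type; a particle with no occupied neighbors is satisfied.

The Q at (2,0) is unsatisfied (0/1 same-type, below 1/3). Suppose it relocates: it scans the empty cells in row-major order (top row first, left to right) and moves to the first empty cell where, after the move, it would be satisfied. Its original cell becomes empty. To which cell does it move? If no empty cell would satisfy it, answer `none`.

Vacating (2,0). Empty cells in order:
  (0,1): 0/3 same-type → still unsatisfied.
  (0,3): 1/3 same-type → satisfied — stop here.

(0,3)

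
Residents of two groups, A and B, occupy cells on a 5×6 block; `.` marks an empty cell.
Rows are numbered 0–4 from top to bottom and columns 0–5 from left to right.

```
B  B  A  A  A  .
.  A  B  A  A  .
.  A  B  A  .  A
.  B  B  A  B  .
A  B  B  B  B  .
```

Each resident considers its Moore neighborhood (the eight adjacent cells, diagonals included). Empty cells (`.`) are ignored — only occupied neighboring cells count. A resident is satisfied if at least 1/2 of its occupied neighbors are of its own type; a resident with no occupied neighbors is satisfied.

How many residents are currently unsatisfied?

8

Row 0: (0,0)B 1/2 ✓ · (0,1)B 2/4 ✓ · (0,2)A 3/5 ✓ · (0,3)A 4/5 ✓ · (0,4)A 3/3 ✓
Row 1: (1,1)A 2/6 ✗ · (1,2)B 2/8 ✗ · (1,3)A 5/7 ✓ · (1,4)A 5/5 ✓
Row 2: (2,1)A 1/5 ✗ · (2,2)B 3/8 ✗ · (2,3)A 3/7 ✗ · (2,5)A 1/2 ✓
Row 3: (3,1)B 4/6 ✓ · (3,2)B 5/8 ✓ · (3,3)A 1/7 ✗ · (3,4)B 2/5 ✗
Row 4: (4,0)A 0/2 ✗ · (4,1)B 3/4 ✓ · (4,2)B 4/5 ✓ · (4,3)B 4/5 ✓ · (4,4)B 2/3 ✓
Unsatisfied: (1,1), (1,2), (2,1), (2,2), (2,3), (3,3), (3,4), (4,0) — 8 in total.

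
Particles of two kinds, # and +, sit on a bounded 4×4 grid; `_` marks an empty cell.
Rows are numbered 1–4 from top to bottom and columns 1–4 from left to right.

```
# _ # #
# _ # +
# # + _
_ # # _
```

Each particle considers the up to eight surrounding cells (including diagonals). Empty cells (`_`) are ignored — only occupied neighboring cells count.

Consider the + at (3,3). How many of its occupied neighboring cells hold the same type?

1

Occupied neighbors of (3,3): (2,3)=#, (2,4)=+, (3,2)=#, (4,2)=#, (4,3)=#.
Same type (+): 1 of 5.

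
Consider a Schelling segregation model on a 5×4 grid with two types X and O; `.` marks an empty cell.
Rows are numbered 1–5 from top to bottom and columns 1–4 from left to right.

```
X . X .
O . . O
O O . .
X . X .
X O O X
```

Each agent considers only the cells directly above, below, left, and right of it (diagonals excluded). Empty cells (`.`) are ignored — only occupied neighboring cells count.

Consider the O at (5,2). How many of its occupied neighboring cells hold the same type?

Occupied neighbors of (5,2): (5,1)=X, (5,3)=O.
Same type (O): 1 of 2.

1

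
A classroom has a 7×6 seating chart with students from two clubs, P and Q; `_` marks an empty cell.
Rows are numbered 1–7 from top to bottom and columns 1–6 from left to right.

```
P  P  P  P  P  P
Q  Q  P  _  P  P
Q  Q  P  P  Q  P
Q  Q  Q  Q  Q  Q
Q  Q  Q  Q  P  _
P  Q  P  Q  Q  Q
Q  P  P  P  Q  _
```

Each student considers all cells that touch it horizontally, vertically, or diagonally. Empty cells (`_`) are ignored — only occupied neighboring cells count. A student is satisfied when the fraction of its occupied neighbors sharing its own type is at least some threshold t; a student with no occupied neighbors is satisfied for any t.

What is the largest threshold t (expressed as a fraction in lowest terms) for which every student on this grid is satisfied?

Row 1: (1,1)P 1/3 · (1,2)P 3/5 · (1,3)P 3/4 · (1,4)P 4/4 · (1,5)P 4/4 · (1,6)P 3/3
Row 2: (2,1)Q 3/5 · (2,2)Q 3/8 · (2,3)P 5/7 · (2,5)P 6/7 · (2,6)P 4/5
Row 3: (3,1)Q 5/5 · (3,2)Q 6/8 · (3,3)P 2/7 · (3,4)P 3/7 · (3,5)Q 3/7 · (3,6)P 2/5
Row 4: (4,1)Q 5/5 · (4,2)Q 7/8 · (4,3)Q 6/8 · (4,4)Q 5/8 · (4,5)Q 4/7 · (4,6)Q 2/4
Row 5: (5,1)Q 4/5 · (5,2)Q 6/8 · (5,3)Q 7/8 · (5,4)Q 6/8 · (5,5)P 0/7
Row 6: (6,1)P 1/5 · (6,2)Q 4/8 · (6,3)P 3/8 · (6,4)Q 4/8 · (6,5)Q 4/6 · (6,6)Q 2/3
Row 7: (7,1)Q 1/3 · (7,2)P 3/5 · (7,3)P 3/5 · (7,4)P 2/5 · (7,5)Q 3/4
The smallest same-type fraction is 0/7 at (5,5), which reduces to 0/1. Any threshold above that leaves this student unsatisfied.

0/1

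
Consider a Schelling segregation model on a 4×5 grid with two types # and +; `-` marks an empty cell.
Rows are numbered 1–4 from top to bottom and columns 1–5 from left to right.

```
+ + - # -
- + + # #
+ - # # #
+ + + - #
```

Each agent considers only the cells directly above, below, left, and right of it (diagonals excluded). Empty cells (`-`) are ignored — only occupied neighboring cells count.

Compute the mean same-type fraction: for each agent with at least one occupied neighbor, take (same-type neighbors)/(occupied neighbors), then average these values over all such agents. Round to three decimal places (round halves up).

0.861

Row 1: (1,1)+ 1/1 · (1,2)+ 2/2 · (1,4)# 1/1
Row 2: (2,2)+ 2/2 · (2,3)+ 1/3 · (2,4)# 3/4 · (2,5)# 2/2
Row 3: (3,1)+ 1/1 · (3,3)# 1/3 · (3,4)# 3/3 · (3,5)# 3/3
Row 4: (4,1)+ 2/2 · (4,2)+ 2/2 · (4,3)+ 1/2 · (4,5)# 1/1
Sum over 15 agents: 1/1 + 2/2 + 1/1 + 2/2 + 1/3 + 3/4 + 2/2 + 1/1 + 1/3 + 3/3 + 3/3 + 2/2 + 2/2 + 1/2 + 1/1 = 155/12; mean = 155/12 ÷ 15 = 31/36 = 0.861111… → 0.861.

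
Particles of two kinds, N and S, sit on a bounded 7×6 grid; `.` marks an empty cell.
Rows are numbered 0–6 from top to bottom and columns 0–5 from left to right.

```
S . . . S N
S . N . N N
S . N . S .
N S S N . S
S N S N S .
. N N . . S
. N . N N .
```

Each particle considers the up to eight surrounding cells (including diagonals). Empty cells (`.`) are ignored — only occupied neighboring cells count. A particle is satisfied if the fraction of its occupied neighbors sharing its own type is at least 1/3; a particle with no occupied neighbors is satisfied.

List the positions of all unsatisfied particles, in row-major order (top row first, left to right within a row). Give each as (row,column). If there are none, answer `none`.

Row 0: (0,0)S 1/1 ✓ · (0,4)S 0/3 ✗ · (0,5)N 2/3 ✓
Row 1: (1,0)S 2/2 ✓ · (1,2)N 1/1 ✓ · (1,4)N 2/4 ✓ · (1,5)N 2/4 ✓
Row 2: (2,0)S 2/3 ✓ · (2,2)N 2/4 ✓ · (2,4)S 1/4 ✗
Row 3: (3,0)N 1/4 ✗ · (3,1)S 4/7 ✓ · (3,2)S 2/6 ✓ · (3,3)N 2/6 ✓ · (3,5)S 2/2 ✓
Row 4: (4,0)S 1/4 ✗ · (4,1)N 3/7 ✓ · (4,2)S 2/7 ✗ · (4,3)N 2/5 ✓ · (4,4)S 2/4 ✓
Row 5: (5,1)N 3/5 ✓ · (5,2)N 5/6 ✓ · (5,5)S 1/2 ✓
Row 6: (6,1)N 2/2 ✓ · (6,3)N 2/2 ✓ · (6,4)N 1/2 ✓

(0,4), (2,4), (3,0), (4,0), (4,2)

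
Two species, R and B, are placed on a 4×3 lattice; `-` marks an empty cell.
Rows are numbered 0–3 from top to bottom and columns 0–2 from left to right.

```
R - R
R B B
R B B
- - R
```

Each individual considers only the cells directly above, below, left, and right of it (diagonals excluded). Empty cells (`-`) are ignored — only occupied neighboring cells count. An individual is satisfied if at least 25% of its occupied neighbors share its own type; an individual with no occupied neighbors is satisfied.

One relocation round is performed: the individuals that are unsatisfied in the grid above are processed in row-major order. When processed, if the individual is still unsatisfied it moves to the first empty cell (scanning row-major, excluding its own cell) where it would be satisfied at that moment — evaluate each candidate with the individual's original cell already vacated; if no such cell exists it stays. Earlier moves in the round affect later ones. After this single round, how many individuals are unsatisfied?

Initially unsatisfied (in order): (0,2), (3,2).
  (0,2) → (0,1).
  (3,2) → (0,2).
Resulting grid:
R R R
R B B
R B B
- - -
All satisfied now.

0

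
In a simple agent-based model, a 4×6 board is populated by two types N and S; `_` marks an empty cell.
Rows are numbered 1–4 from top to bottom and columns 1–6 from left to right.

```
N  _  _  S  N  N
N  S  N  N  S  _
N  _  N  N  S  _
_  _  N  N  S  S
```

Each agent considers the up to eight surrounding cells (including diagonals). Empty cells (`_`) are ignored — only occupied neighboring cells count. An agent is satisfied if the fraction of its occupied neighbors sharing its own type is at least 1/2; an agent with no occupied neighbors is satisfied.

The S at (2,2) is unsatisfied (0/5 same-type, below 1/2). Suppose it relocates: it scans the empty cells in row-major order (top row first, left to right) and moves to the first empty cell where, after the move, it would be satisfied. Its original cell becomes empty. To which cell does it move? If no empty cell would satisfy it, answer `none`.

Vacating (2,2). Empty cells in order:
  (1,2): 0/3 same-type → still unsatisfied.
  (1,3): 1/3 same-type → still unsatisfied.
  (2,6): 2/4 same-type → satisfied — stop here.

(2,6)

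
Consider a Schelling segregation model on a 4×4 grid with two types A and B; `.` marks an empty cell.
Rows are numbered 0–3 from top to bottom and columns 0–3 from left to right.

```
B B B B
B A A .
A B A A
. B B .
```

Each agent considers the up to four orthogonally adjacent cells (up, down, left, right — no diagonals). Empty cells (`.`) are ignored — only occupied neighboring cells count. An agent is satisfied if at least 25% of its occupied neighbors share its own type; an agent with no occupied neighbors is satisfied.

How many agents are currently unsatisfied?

1

Row 0: (0,0)B 2/2 ok · (0,1)B 2/3 ok · (0,2)B 2/3 ok · (0,3)B 1/1 ok
Row 1: (1,0)B 1/3 ok · (1,1)A 1/4 ok · (1,2)A 2/3 ok
Row 2: (2,0)A 0/2 unhappy · (2,1)B 1/4 ok · (2,2)A 2/4 ok · (2,3)A 1/1 ok
Row 3: (3,1)B 2/2 ok · (3,2)B 1/2 ok
Unsatisfied: (2,0) — 1 in total.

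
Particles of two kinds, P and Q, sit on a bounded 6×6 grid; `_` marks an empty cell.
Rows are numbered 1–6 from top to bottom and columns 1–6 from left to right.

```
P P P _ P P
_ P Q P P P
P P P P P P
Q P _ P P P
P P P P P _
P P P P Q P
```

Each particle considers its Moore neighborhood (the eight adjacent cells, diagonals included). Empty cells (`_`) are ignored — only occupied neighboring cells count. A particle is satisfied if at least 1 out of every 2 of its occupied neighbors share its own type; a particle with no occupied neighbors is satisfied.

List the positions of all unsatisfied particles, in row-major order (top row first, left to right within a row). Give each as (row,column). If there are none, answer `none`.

(2,3), (4,1), (6,5)

(1,1)P 2/2 ok
(1,2)P 3/4 ok
(1,3)P 3/4 ok
(1,5)P 4/4 ok
(1,6)P 3/3 ok
(2,2)P 6/7 ok
(2,3)Q 0/7 unhappy
(2,4)P 6/7 ok
(2,5)P 7/7 ok
(2,6)P 5/5 ok
(3,1)P 3/4 ok
(3,2)P 4/6 ok
(3,3)P 6/7 ok
(3,4)P 6/7 ok
(3,5)P 8/8 ok
(3,6)P 5/5 ok
(4,1)Q 0/5 unhappy
(4,2)P 6/7 ok
(4,4)P 7/7 ok
(4,5)P 7/7 ok
(4,6)P 4/4 ok
(5,1)P 4/5 ok
(5,2)P 6/7 ok
(5,3)P 7/7 ok
(5,4)P 6/7 ok
(5,5)P 6/7 ok
(6,1)P 3/3 ok
(6,2)P 5/5 ok
(6,3)P 5/5 ok
(6,4)P 4/5 ok
(6,5)Q 0/4 unhappy
(6,6)P 1/2 ok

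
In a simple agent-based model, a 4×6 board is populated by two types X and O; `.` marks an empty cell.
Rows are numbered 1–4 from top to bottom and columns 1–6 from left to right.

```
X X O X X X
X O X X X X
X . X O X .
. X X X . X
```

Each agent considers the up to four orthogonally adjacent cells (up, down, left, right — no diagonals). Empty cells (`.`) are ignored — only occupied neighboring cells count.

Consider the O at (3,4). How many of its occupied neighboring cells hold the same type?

0

Occupied neighbors of (3,4): (2,4)=X, (4,4)=X, (3,3)=X, (3,5)=X.
Same type (O): 0 of 4.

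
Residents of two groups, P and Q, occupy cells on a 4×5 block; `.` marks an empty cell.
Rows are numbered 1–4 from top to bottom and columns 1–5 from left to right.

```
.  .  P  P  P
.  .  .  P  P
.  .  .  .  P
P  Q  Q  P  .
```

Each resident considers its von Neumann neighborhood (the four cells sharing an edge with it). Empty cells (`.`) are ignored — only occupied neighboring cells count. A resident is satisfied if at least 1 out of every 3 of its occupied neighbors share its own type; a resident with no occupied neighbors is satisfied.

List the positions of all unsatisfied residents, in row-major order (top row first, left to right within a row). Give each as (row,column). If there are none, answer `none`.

(4,1), (4,4)

Row 1: (1,3)P 1/1 ✓ · (1,4)P 3/3 ✓ · (1,5)P 2/2 ✓
Row 2: (2,4)P 2/2 ✓ · (2,5)P 3/3 ✓
Row 3: (3,5)P 1/1 ✓
Row 4: (4,1)P 0/1 ✗ · (4,2)Q 1/2 ✓ · (4,3)Q 1/2 ✓ · (4,4)P 0/1 ✗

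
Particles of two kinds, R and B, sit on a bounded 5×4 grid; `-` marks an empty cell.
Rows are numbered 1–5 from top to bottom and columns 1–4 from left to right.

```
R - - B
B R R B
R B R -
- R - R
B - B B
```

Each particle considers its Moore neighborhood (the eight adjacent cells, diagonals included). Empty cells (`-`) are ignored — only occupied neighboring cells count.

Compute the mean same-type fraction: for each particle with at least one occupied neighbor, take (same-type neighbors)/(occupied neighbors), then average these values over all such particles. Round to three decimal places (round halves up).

Row 1: (1,1)R 1/2 · (1,4)B 1/2
Row 2: (2,1)B 1/4 · (2,2)R 4/6 · (2,3)R 2/5 · (2,4)B 1/3
Row 3: (3,1)R 2/4 · (3,2)B 1/6 · (3,3)R 4/6
Row 4: (4,2)R 2/5 · (4,4)R 1/3
Row 5: (5,1)B 0/1 · (5,3)B 1/3 · (5,4)B 1/2
Sum over 14 particles: 1/2 + 1/2 + 1/4 + 4/6 + 2/5 + 1/3 + 2/4 + 1/6 + 4/6 + 2/5 + 1/3 + 0/1 + 1/3 + 1/2 = 111/20; mean = 111/20 ÷ 14 = 111/280 = 0.396428… → 0.396.

0.396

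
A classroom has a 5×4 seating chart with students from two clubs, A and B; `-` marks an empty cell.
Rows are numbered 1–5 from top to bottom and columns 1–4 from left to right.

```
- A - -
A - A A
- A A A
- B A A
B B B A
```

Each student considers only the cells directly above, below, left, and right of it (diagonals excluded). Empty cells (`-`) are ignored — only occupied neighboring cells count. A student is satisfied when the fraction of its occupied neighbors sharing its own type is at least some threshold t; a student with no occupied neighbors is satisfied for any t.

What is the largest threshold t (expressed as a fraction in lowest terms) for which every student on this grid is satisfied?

(1,2)A — no occupied neighbors
(2,1)A — no occupied neighbors
(2,3)A 2/2
(2,4)A 2/2
(3,2)A 1/2
(3,3)A 4/4
(3,4)A 3/3
(4,2)B 1/3
(4,3)A 2/4
(4,4)A 3/3
(5,1)B 1/1
(5,2)B 3/3
(5,3)B 1/3
(5,4)A 1/2
The smallest same-type fraction is 1/3 at (4,2), which reduces to 1/3. Any threshold above that leaves this student unsatisfied.

1/3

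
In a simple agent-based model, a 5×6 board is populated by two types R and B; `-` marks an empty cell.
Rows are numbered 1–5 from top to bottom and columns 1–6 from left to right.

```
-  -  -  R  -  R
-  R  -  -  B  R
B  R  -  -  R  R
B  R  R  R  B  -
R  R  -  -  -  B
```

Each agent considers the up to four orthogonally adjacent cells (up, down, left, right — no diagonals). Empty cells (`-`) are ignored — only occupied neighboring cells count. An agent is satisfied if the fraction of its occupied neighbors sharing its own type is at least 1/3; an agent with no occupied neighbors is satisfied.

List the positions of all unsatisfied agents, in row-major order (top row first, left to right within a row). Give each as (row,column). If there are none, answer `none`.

(1,4)R 0/0 satisfied
(1,6)R 1/1 satisfied
(2,2)R 1/1 satisfied
(2,5)B 0/2 not
(2,6)R 2/3 satisfied
(3,1)B 1/2 satisfied
(3,2)R 2/3 satisfied
(3,5)R 1/3 satisfied
(3,6)R 2/2 satisfied
(4,1)B 1/3 satisfied
(4,2)R 3/4 satisfied
(4,3)R 2/2 satisfied
(4,4)R 1/2 satisfied
(4,5)B 0/2 not
(5,1)R 1/2 satisfied
(5,2)R 2/2 satisfied
(5,6)B 0/0 satisfied

(2,5), (4,5)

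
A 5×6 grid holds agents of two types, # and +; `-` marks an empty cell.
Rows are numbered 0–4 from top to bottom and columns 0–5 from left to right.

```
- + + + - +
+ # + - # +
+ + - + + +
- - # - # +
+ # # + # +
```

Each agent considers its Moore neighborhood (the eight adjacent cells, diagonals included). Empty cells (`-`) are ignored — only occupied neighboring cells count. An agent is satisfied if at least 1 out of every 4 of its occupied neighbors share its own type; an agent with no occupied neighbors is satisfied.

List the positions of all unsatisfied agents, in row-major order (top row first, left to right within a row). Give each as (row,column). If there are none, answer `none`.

Row 0: (0,1)+ 3/4 ✓ · (0,2)+ 3/4 ✓ · (0,3)+ 2/3 ✓ · (0,5)+ 1/2 ✓
Row 1: (1,0)+ 3/4 ✓ · (1,1)# 0/6 ✗ · (1,2)+ 5/6 ✓ · (1,4)# 0/6 ✗ · (1,5)+ 3/4 ✓
Row 2: (2,0)+ 2/3 ✓ · (2,1)+ 3/5 ✓ · (2,3)+ 2/5 ✓ · (2,4)+ 4/6 ✓ · (2,5)+ 3/5 ✓
Row 3: (3,2)# 2/5 ✓ · (3,4)# 1/7 ✗ · (3,5)+ 3/5 ✓
Row 4: (4,0)+ 0/1 ✗ · (4,1)# 2/3 ✓ · (4,2)# 2/3 ✓ · (4,3)+ 0/4 ✗ · (4,4)# 1/4 ✓ · (4,5)+ 1/3 ✓

(1,1), (1,4), (3,4), (4,0), (4,3)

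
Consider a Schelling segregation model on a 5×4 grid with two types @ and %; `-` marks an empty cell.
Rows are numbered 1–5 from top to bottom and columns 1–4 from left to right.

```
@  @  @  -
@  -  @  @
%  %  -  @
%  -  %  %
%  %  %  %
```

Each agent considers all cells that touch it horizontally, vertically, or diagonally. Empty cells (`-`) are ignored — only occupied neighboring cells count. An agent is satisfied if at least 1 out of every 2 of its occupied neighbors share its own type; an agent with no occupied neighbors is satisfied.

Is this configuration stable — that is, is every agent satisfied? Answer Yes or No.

Yes

Row 1: (1,1)@ 2/2 ok · (1,2)@ 4/4 ok · (1,3)@ 3/3 ok
Row 2: (2,1)@ 2/4 ok · (2,3)@ 4/5 ok · (2,4)@ 3/3 ok
Row 3: (3,1)% 2/3 ok · (3,2)% 3/5 ok · (3,4)@ 2/4 ok
Row 4: (4,1)% 4/4 ok · (4,3)% 5/6 ok · (4,4)% 3/4 ok
Row 5: (5,1)% 2/2 ok · (5,2)% 4/4 ok · (5,3)% 4/4 ok · (5,4)% 3/3 ok
All meet the threshold, so the configuration is stable.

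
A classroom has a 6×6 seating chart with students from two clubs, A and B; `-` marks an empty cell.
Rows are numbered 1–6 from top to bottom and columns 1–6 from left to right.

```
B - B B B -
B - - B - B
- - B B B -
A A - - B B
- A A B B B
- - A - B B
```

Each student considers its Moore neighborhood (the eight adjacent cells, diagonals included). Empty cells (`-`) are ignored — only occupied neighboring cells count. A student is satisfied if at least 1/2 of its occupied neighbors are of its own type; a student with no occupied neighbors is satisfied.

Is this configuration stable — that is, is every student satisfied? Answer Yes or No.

Yes

(1,1)B 1/1 ✓
(1,3)B 2/2 ✓
(1,4)B 3/3 ✓
(1,5)B 3/3 ✓
(2,1)B 1/1 ✓
(2,4)B 6/6 ✓
(2,6)B 2/2 ✓
(3,3)B 2/3 ✓
(3,4)B 4/4 ✓
(3,5)B 5/5 ✓
(4,1)A 2/2 ✓
(4,2)A 3/4 ✓
(4,5)B 6/6 ✓
(4,6)B 4/4 ✓
(5,2)A 4/4 ✓
(5,3)A 3/4 ✓
(5,4)B 3/5 ✓
(5,5)B 6/6 ✓
(5,6)B 5/5 ✓
(6,3)A 2/3 ✓
(6,5)B 4/4 ✓
(6,6)B 3/3 ✓
All meet the threshold, so the configuration is stable.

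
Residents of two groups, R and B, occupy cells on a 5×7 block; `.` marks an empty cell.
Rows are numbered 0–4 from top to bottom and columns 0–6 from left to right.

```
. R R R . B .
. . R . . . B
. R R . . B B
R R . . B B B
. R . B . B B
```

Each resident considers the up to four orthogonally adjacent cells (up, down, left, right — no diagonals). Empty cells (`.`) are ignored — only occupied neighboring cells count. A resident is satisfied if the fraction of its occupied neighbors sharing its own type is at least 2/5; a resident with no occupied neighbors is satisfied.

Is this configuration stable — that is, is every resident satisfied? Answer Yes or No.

Yes

Row 0: (0,1)R 1/1 satisfied · (0,2)R 3/3 satisfied · (0,3)R 1/1 satisfied · (0,5)B 0/0 satisfied
Row 1: (1,2)R 2/2 satisfied · (1,6)B 1/1 satisfied
Row 2: (2,1)R 2/2 satisfied · (2,2)R 2/2 satisfied · (2,5)B 2/2 satisfied · (2,6)B 3/3 satisfied
Row 3: (3,0)R 1/1 satisfied · (3,1)R 3/3 satisfied · (3,4)B 1/1 satisfied · (3,5)B 4/4 satisfied · (3,6)B 3/3 satisfied
Row 4: (4,1)R 1/1 satisfied · (4,3)B 0/0 satisfied · (4,5)B 2/2 satisfied · (4,6)B 2/2 satisfied
All meet the threshold, so the configuration is stable.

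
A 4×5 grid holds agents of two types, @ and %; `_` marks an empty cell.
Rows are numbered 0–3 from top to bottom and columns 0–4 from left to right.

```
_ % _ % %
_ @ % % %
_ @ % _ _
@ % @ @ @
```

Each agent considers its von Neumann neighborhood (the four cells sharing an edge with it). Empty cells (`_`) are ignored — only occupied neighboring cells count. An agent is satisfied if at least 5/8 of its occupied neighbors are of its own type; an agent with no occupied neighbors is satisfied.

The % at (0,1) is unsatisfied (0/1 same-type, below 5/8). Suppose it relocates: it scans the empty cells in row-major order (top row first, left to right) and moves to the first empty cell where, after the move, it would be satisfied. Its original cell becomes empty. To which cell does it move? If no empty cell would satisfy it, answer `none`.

(0,0)

Vacating (0,1). Empty cells in order:
  (0,0): 0/0 same-type → satisfied — stop here.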